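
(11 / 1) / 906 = 11 / 906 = 0.01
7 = 7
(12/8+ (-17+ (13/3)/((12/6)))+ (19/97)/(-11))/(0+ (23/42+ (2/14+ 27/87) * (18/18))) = -17351222/1300673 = -13.34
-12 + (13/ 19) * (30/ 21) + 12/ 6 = -1200/ 133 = -9.02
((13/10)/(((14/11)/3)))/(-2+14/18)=-351/140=-2.51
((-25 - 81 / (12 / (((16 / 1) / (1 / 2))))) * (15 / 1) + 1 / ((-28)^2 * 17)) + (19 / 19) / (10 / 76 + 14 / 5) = -3614.66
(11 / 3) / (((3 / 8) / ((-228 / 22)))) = -101.33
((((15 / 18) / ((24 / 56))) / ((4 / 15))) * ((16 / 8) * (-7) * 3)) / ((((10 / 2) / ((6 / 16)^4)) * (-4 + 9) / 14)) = -27783 / 8192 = -3.39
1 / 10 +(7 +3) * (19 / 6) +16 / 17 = 16681 / 510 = 32.71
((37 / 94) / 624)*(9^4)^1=80919 / 19552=4.14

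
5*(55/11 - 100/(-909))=23225/909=25.55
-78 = -78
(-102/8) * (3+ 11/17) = -93/2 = -46.50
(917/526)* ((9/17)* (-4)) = -16506/4471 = -3.69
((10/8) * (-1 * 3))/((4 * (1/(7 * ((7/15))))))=-49/16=-3.06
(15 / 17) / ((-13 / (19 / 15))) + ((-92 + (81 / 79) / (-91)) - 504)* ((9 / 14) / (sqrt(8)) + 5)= -364212132 / 122213 - 38562525* sqrt(2) / 402584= -3115.61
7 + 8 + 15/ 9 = 50/ 3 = 16.67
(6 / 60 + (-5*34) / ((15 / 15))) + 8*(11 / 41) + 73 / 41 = -68049 / 410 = -165.97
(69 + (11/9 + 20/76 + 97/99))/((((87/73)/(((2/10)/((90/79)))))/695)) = 53878814569/7364115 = 7316.40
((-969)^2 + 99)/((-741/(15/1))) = -4695300/247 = -19009.31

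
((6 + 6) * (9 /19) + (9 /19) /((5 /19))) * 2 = 1422 /95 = 14.97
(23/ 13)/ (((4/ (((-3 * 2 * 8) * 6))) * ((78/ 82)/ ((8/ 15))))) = -60352/ 845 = -71.42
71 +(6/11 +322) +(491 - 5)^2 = 236589.55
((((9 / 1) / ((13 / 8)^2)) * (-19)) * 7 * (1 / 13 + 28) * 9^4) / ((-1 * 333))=20384239680 / 81289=250762.58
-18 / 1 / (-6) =3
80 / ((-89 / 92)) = -7360 / 89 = -82.70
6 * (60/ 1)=360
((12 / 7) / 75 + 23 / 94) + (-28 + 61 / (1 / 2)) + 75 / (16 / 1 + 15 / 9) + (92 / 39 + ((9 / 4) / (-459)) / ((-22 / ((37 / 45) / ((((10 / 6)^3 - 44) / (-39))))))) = 2727167252906953 / 27035925516600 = 100.87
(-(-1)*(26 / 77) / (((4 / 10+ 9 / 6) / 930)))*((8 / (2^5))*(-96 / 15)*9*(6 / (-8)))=2611440 / 1463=1784.99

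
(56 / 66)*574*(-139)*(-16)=35744128 / 33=1083155.39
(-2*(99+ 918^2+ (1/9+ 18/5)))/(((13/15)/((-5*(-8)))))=-3034176160/39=-77799388.72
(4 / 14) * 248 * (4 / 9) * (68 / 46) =67456 / 1449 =46.55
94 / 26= 47 / 13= 3.62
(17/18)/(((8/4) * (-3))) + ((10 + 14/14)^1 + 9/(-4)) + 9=475/27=17.59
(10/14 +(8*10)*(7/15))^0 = 1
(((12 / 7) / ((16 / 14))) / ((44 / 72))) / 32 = 27 / 352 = 0.08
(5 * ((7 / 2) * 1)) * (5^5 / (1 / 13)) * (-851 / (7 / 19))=-3284328125 / 2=-1642164062.50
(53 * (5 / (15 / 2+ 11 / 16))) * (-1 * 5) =-21200 / 131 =-161.83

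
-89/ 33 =-2.70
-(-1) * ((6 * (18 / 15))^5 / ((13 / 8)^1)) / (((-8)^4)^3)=59049 / 340787200000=0.00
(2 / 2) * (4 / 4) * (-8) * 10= -80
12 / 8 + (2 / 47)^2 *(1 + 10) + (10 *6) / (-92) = 88175 / 101614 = 0.87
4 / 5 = 0.80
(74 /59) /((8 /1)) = 37 /236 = 0.16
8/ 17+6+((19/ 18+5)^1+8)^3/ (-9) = -269529029/ 892296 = -302.06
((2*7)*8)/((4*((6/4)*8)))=7/3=2.33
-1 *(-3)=3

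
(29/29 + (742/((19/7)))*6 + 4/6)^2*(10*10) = 875852656900/3249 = 269576071.68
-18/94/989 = -9/46483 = -0.00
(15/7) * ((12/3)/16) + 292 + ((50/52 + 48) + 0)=341.50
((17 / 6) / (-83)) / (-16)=17 / 7968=0.00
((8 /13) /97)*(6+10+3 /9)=392 /3783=0.10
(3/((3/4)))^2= 16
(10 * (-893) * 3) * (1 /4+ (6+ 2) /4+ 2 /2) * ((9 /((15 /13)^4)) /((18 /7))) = -2320952543 /13500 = -171922.41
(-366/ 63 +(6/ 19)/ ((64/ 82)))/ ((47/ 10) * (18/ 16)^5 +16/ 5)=-706662400/ 1525727721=-0.46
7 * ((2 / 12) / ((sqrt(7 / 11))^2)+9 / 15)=181 / 30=6.03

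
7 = 7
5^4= 625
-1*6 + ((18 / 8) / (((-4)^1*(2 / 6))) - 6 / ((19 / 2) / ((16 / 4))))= -3105 / 304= -10.21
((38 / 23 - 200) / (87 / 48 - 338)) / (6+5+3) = 36496 / 866019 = 0.04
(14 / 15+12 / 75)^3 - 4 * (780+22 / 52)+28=-16959800966 / 5484375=-3092.39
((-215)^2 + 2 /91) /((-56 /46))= -96748971 /2548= -37970.55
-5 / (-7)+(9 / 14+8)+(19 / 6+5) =368 / 21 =17.52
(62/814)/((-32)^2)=31/416768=0.00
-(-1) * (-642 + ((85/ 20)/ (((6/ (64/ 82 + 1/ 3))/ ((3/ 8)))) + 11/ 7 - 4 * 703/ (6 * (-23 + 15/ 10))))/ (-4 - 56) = 162791747/ 15796480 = 10.31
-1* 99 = -99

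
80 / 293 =0.27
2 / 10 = 1 / 5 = 0.20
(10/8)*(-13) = -16.25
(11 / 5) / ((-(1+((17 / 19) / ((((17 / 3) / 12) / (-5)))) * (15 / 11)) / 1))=2299 / 12455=0.18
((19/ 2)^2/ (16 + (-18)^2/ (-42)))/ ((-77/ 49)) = -17689/ 2552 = -6.93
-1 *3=-3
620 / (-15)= -124 / 3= -41.33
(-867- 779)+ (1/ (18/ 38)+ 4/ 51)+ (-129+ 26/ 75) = -6779674/ 3825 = -1772.46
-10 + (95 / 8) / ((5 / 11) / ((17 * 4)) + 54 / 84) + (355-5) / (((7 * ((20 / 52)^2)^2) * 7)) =20968551 / 62650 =334.69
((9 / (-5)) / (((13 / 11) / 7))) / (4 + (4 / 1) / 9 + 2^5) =-6237 / 21320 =-0.29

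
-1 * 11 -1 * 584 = -595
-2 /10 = -1 /5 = -0.20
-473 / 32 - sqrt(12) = -18.25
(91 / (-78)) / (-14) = 1 / 12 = 0.08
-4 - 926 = -930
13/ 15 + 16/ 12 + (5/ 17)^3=54668/ 24565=2.23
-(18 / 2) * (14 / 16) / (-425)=0.02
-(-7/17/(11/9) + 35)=-6482/187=-34.66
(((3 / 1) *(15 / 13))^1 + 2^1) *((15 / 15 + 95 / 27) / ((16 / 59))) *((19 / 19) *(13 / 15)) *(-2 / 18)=-255529 / 29160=-8.76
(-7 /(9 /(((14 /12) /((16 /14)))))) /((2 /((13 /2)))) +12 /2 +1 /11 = 66727 /19008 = 3.51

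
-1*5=-5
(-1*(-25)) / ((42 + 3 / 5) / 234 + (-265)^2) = 9750 / 27387821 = 0.00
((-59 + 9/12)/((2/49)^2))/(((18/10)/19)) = -53146135/144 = -369070.38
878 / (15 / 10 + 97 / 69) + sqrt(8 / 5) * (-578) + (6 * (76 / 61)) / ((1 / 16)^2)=54202140 / 24461 - 1156 * sqrt(10) / 5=1484.74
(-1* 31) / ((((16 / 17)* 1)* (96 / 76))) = -10013 / 384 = -26.08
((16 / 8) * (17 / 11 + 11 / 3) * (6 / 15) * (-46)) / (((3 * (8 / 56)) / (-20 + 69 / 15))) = 1550752 / 225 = 6892.23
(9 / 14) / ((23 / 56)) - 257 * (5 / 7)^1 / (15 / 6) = -11570 / 161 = -71.86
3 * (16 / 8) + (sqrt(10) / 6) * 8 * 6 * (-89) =6 - 712 * sqrt(10) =-2245.54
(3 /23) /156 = 1 /1196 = 0.00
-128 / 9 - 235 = -249.22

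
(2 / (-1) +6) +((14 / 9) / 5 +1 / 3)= 209 / 45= 4.64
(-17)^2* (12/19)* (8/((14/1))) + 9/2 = 28941/266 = 108.80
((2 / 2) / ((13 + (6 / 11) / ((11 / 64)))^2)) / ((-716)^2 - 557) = 14641 / 1961261843051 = 0.00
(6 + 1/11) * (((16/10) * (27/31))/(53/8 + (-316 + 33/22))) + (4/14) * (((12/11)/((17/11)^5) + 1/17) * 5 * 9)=32272722962442/13912660495195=2.32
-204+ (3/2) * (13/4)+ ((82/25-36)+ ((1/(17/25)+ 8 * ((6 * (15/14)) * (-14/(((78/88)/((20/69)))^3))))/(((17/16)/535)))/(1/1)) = -1523029312056406979/125148722938200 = -12169.76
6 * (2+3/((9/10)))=32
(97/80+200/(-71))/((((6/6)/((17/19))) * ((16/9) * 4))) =-0.20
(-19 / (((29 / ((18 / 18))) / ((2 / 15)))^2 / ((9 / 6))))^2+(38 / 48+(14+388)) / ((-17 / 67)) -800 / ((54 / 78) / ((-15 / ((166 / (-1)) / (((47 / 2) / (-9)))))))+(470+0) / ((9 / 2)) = -163070496452952259 / 134726421285000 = -1210.38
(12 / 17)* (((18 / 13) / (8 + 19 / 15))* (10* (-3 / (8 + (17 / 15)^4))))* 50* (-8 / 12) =164025000000 / 15006876599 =10.93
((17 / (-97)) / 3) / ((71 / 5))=-85 / 20661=-0.00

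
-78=-78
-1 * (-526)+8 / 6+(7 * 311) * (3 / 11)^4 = 539.38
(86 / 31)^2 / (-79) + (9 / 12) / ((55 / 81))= 16821197 / 16702180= 1.01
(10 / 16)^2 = 25 / 64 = 0.39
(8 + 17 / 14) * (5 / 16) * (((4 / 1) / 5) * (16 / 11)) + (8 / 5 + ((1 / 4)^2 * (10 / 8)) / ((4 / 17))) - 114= -10715179 / 98560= -108.72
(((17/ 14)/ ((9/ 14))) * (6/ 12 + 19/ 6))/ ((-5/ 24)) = -1496/ 45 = -33.24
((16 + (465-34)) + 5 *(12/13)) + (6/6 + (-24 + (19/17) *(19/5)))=478313/1105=432.86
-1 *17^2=-289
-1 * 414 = -414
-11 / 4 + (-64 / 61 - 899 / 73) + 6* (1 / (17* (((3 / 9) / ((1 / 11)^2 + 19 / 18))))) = -549144135 / 36639284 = -14.99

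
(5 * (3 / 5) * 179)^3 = 154854153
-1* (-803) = 803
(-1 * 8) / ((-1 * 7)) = 8 / 7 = 1.14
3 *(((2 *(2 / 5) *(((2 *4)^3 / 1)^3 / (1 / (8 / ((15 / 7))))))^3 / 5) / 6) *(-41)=-557092824719049689789004286787584 / 2109375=-264103265051993927011083500.00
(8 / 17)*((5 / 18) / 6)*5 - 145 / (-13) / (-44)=-37955 / 262548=-0.14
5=5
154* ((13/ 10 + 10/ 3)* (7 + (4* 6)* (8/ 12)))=246169/ 15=16411.27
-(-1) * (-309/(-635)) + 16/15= 2959/1905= 1.55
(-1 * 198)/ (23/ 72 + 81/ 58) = -413424/ 3583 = -115.38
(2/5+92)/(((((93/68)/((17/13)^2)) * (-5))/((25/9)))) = -3026408/47151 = -64.19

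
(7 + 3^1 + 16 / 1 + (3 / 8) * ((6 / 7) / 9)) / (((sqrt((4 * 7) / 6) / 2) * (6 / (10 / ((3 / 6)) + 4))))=729 * sqrt(42) / 49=96.42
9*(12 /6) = 18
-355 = -355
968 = 968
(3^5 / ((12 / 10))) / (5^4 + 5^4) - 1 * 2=-919 / 500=-1.84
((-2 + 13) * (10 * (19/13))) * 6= 12540/13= 964.62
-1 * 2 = -2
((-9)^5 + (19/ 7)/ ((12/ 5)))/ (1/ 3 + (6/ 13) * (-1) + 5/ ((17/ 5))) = -1096164641/ 24920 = -43987.35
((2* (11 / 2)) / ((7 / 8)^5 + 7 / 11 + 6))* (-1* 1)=-1.54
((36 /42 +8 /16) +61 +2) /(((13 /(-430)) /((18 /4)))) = -9579.31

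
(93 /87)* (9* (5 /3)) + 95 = 3220 /29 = 111.03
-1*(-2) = 2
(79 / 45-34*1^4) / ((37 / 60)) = -5804 / 111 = -52.29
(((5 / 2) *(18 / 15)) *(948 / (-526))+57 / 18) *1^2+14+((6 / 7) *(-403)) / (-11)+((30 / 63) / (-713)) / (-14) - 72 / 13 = 98871797099 / 2627891266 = 37.62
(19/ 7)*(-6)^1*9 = -1026/ 7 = -146.57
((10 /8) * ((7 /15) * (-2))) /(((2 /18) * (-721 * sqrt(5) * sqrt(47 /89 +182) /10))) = sqrt(89) /1957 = 0.00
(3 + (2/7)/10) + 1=141/35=4.03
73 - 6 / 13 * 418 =-1559 / 13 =-119.92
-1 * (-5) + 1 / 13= 66 / 13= 5.08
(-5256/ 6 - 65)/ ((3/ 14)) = -13174/ 3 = -4391.33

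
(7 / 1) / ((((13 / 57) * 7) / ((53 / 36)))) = 1007 / 156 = 6.46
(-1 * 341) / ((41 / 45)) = -15345 / 41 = -374.27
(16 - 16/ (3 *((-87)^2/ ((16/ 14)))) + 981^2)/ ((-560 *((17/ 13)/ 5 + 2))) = -1988595201385/ 2616936336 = -759.89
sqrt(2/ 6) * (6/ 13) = 2 * sqrt(3)/ 13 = 0.27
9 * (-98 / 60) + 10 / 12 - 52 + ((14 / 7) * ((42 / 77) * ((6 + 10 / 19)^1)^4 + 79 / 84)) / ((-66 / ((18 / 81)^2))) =-27097273070773 / 402341978115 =-67.35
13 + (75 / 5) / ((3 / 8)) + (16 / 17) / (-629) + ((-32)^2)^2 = 11212989881 / 10693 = 1048629.00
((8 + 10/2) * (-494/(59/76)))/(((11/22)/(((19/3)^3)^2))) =-1067716501.89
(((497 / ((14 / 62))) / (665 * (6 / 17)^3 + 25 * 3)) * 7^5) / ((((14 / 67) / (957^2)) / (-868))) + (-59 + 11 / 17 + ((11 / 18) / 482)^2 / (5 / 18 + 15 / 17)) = -1163322080898199799841720949979 / 861628575292920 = -1350143338157878.31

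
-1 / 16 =-0.06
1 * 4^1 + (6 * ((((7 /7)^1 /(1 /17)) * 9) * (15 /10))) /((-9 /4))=-608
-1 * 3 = -3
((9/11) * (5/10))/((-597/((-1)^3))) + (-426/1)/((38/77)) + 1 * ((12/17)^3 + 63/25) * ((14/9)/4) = -4403928758329/5108414575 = -862.09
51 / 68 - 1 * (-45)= 183 / 4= 45.75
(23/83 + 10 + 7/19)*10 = 167880/1577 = 106.46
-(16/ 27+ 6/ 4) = -113/ 54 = -2.09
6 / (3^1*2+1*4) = 3 / 5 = 0.60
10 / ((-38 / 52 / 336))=-87360 / 19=-4597.89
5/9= 0.56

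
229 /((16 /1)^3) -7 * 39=-1117979 /4096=-272.94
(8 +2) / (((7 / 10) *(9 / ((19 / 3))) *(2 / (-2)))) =-1900 / 189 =-10.05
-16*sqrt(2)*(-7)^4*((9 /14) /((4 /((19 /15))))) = -39102*sqrt(2) /5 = -11059.72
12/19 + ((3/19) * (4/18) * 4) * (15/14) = 104/133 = 0.78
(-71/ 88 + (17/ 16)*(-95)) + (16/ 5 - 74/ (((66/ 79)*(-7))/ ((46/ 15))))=-59.74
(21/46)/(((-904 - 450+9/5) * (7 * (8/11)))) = -0.00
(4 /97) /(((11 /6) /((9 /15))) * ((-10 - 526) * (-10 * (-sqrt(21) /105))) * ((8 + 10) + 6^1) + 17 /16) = -724500480 * sqrt(21) /1381168389760963 - 205632 /1381168389760963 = -0.00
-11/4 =-2.75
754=754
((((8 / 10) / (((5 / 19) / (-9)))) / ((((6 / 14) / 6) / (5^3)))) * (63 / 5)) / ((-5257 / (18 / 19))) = 81648 / 751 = 108.72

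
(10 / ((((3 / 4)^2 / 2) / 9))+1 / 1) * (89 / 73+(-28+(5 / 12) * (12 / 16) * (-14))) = -5840595 / 584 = -10001.02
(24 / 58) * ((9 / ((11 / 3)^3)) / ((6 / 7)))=3402 / 38599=0.09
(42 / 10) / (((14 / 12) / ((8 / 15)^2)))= 128 / 125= 1.02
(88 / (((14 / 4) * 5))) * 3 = 15.09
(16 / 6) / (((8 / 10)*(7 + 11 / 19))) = 95 / 216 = 0.44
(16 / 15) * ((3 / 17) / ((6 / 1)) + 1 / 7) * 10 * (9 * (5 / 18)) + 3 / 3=1997 / 357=5.59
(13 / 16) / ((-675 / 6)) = -13 / 1800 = -0.01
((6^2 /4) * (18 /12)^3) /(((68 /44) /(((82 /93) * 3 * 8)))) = 219186 /527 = 415.91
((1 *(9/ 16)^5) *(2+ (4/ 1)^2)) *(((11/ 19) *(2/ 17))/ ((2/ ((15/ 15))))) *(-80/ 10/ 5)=-5845851/ 105840640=-0.06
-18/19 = -0.95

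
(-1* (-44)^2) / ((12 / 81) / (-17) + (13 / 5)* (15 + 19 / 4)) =-17772480 / 471313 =-37.71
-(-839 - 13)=852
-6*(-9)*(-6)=-324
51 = 51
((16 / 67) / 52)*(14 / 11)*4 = 224 / 9581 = 0.02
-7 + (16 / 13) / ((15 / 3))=-439 / 65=-6.75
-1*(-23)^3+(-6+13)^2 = 12216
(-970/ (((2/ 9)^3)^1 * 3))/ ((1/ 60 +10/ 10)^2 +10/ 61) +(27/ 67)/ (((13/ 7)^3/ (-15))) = -952449316166115/ 38710540219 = -24604.39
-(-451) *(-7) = -3157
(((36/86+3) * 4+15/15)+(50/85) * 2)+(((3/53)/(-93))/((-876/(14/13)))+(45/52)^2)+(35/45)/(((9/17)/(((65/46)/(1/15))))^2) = 12833099539327122397/10158396935051664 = 1263.30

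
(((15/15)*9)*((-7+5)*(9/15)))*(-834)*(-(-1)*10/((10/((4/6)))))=30024/5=6004.80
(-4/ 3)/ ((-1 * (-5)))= -4/ 15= -0.27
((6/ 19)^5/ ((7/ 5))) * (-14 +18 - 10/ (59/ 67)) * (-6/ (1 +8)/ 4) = 401760/ 146089841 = 0.00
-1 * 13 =-13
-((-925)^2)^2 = -732094140625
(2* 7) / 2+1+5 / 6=53 / 6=8.83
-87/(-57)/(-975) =-29/18525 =-0.00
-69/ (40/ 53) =-3657/ 40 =-91.42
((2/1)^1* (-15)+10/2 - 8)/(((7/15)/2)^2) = -29700/49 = -606.12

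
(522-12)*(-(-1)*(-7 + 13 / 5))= -2244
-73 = -73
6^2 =36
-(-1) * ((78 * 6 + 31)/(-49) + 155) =7096/49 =144.82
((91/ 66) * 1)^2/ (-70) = -1183/ 43560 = -0.03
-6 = -6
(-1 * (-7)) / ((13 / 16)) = 112 / 13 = 8.62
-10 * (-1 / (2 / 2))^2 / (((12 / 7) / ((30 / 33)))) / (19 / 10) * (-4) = 7000 / 627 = 11.16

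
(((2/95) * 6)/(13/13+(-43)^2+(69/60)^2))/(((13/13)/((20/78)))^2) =32000/7133515857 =0.00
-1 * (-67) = 67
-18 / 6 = -3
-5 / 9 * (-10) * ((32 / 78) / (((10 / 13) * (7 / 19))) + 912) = 959120 / 189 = 5074.71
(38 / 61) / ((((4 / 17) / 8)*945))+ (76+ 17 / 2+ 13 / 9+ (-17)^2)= 43229929 / 115290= 374.97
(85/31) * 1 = 85/31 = 2.74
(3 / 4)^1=3 / 4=0.75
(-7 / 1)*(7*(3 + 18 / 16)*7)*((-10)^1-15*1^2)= 282975 / 8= 35371.88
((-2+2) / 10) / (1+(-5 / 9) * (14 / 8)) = 0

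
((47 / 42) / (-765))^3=-103823 / 33168984597000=-0.00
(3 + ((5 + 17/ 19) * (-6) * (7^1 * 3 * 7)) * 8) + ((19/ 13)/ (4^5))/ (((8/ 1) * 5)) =-420773682839/ 10117120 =-41590.26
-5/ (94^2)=-0.00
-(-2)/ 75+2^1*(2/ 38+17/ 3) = 5446/ 475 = 11.47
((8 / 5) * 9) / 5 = 72 / 25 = 2.88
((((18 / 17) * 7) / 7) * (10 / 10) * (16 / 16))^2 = 324 / 289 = 1.12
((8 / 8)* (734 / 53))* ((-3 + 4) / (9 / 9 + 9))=367 / 265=1.38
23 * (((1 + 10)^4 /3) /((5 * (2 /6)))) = 336743 /5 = 67348.60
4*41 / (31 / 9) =1476 / 31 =47.61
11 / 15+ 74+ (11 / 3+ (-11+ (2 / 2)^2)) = 342 / 5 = 68.40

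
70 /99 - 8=-722 /99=-7.29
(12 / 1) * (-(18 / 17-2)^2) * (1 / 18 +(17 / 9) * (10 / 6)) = -88576 / 2601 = -34.05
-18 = -18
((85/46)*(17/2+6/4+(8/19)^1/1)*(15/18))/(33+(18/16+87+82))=2244/28405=0.08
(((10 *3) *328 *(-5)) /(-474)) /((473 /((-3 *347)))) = -8536200 /37367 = -228.44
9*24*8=1728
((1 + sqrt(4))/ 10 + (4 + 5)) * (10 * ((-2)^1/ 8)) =-93/ 4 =-23.25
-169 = -169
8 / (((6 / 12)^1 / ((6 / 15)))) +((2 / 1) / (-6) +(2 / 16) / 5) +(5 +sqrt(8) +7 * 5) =2 * sqrt(2) +5531 / 120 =48.92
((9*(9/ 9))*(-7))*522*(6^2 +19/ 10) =-6231897/ 5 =-1246379.40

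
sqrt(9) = 3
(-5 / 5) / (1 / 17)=-17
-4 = -4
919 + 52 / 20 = 4608 / 5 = 921.60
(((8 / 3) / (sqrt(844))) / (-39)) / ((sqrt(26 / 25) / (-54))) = 0.12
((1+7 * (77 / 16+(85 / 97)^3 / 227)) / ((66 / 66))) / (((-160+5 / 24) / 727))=-50185634376561 / 317809166714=-157.91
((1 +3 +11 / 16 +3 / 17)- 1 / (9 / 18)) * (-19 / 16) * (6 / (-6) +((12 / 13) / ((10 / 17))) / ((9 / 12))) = -1050871 / 282880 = -3.71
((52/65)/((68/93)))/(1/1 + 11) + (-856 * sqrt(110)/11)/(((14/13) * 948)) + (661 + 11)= 228511/340 - 1391 * sqrt(110)/18249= 671.29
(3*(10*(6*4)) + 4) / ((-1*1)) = -724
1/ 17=0.06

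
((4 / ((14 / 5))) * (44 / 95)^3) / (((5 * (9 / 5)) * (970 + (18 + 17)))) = 170368 / 10856939625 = 0.00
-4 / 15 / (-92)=1 / 345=0.00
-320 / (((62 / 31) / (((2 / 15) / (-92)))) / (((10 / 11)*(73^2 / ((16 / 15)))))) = 266450 / 253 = 1053.16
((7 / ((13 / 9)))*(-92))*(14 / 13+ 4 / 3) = -1074.60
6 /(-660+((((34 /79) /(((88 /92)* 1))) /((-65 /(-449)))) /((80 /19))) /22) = -596481600 /65609640379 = -0.01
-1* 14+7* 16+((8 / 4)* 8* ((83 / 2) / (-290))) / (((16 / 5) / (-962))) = 45607 / 58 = 786.33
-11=-11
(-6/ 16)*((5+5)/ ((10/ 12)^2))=-5.40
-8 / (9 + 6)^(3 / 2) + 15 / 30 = 1 / 2 - 8 * sqrt(15) / 225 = 0.36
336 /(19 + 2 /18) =756 /43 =17.58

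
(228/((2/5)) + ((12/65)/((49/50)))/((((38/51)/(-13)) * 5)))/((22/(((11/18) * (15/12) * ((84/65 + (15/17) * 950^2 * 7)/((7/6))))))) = 19434084146118/205751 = 94454384.89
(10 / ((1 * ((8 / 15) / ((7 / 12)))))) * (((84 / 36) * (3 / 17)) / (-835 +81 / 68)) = -1225 / 226796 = -0.01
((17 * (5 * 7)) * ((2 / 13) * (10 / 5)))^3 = 13481272000 / 2197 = 6136218.48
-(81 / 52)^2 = -6561 / 2704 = -2.43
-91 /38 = -2.39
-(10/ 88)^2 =-0.01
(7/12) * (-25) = -175/12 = -14.58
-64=-64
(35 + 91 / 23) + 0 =896 / 23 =38.96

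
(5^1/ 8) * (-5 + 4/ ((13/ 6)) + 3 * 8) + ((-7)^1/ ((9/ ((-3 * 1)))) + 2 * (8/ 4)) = 6041/ 312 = 19.36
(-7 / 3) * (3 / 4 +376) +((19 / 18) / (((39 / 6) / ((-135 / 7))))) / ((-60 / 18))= -878.14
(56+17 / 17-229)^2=29584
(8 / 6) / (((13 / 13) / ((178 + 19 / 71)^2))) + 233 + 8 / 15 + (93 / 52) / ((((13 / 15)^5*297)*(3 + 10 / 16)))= 4960545123320688563 / 116428352848665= 42605.99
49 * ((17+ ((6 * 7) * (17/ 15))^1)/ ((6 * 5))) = 15827/ 150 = 105.51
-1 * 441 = -441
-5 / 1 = -5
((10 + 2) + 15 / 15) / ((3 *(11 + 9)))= 13 / 60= 0.22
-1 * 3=-3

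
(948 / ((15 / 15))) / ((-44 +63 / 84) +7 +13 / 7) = -8848 / 321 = -27.56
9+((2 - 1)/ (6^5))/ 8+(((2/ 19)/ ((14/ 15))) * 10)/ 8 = 9.14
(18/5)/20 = 9/50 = 0.18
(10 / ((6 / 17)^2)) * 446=35803.89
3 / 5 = 0.60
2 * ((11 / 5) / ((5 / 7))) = 154 / 25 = 6.16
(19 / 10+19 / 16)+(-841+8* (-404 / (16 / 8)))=-2453.91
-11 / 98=-0.11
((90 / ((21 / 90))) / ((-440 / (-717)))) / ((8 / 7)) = 96795 / 176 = 549.97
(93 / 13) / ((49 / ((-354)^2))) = 11654388 / 637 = 18295.74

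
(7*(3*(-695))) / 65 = -2919 / 13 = -224.54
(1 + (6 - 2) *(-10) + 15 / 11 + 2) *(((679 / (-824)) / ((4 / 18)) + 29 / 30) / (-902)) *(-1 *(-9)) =-9962043 / 10219660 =-0.97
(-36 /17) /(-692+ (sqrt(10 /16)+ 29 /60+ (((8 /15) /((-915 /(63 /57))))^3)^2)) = 26797784131713284857790509487075763103749169349670410156250000 * sqrt(10) /24205275619720727367872875978554571206646401458176970635226285323967+ 74124457427261060135631405255365427107664620767804028519531250000 /24205275619720727367872875978554571206646401458176970635226285323967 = 0.00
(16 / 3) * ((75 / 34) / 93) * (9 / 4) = 150 / 527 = 0.28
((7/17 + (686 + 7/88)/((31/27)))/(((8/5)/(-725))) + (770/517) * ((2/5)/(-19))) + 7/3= -269305998332539/993930432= -270950.55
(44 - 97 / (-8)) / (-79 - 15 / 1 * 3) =-449 / 992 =-0.45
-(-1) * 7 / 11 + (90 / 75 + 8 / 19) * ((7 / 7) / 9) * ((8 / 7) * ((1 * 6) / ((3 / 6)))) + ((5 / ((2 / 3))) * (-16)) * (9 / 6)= -554561 / 3135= -176.89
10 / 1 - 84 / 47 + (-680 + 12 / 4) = -31433 / 47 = -668.79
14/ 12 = 7/ 6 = 1.17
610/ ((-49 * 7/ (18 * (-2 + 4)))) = -21960/ 343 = -64.02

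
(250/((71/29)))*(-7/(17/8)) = -406000/1207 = -336.37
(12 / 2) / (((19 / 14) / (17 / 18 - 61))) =-15134 / 57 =-265.51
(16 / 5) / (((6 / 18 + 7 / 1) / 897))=21528 / 55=391.42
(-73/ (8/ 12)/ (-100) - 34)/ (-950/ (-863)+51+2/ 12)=-17038209/ 27064100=-0.63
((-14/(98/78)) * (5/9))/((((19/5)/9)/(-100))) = 195000/133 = 1466.17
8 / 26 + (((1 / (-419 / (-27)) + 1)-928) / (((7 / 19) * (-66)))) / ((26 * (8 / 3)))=5754499 / 6710704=0.86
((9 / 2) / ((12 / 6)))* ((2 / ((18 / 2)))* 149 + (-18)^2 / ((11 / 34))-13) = 101135 / 44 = 2298.52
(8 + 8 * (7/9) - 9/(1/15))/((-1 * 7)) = 17.25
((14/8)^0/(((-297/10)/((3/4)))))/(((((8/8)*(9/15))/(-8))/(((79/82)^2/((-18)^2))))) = 156025/161759268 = 0.00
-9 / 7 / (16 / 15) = -1.21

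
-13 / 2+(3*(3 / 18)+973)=967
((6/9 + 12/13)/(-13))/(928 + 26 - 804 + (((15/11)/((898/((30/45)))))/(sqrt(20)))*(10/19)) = -1091960526844/1339412872039255 + 5818142*sqrt(5)/20091193080588825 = -0.00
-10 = -10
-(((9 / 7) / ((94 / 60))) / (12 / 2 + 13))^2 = -72900 / 39075001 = -0.00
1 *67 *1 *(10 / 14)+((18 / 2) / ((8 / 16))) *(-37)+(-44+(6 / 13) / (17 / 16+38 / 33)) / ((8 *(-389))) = -7308301051 / 11823266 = -618.13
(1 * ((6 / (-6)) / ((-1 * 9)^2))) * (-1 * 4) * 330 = 440 / 27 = 16.30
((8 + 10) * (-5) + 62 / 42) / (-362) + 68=518795 / 7602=68.24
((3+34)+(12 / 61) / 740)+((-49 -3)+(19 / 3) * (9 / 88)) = -14252691 / 993080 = -14.35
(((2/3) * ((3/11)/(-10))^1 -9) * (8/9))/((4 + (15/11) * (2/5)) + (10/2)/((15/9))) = -3968/3735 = -1.06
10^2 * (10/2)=500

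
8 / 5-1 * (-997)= 4993 / 5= 998.60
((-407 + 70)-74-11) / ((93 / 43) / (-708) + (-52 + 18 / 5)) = 21412280 / 2455971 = 8.72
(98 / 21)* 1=14 / 3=4.67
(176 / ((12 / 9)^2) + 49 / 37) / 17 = 3712 / 629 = 5.90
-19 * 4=-76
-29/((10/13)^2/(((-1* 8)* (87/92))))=426387/1150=370.77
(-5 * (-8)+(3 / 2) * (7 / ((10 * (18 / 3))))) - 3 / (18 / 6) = 1567 / 40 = 39.18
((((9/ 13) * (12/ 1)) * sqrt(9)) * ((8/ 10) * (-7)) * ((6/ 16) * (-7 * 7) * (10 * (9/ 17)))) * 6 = 18003384/ 221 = 81463.28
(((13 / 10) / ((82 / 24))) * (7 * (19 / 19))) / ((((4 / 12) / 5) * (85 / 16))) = 26208 / 3485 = 7.52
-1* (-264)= 264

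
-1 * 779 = -779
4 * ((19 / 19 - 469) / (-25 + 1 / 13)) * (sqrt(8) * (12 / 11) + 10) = 982.87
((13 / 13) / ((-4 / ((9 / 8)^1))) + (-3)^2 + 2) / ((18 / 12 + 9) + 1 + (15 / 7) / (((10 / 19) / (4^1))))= 2401 / 6224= 0.39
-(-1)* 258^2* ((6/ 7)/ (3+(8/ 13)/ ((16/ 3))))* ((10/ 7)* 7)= 3845920/ 21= 183139.05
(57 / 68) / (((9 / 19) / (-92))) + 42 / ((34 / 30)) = -6413 / 51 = -125.75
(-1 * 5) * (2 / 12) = -5 / 6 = -0.83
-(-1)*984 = 984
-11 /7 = -1.57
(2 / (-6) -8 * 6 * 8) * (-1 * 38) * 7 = 306698 / 3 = 102232.67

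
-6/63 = -0.10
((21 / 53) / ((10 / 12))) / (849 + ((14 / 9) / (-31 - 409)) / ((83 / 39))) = 1380456 / 2464930837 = 0.00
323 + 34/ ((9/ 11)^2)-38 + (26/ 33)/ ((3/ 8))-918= -516877/ 891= -580.11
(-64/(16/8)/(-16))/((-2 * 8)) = -1/8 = -0.12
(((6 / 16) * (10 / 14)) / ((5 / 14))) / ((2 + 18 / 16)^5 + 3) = 24576 / 9863929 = 0.00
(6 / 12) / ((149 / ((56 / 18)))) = 14 / 1341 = 0.01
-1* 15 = -15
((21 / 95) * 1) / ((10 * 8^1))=21 / 7600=0.00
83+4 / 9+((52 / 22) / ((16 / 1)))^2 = 5817265 / 69696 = 83.47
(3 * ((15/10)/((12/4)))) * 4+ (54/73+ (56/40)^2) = 15877/1825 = 8.70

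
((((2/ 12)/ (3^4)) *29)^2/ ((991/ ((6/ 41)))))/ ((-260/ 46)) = -19343/ 207932392980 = -0.00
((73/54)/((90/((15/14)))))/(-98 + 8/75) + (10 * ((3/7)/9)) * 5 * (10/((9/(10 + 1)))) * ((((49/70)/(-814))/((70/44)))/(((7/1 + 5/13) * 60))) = -2955853/14786670528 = -0.00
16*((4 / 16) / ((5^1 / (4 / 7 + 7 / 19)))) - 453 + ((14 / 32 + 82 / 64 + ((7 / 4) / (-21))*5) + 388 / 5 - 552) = -59074091 / 63840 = -925.35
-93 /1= -93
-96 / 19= -5.05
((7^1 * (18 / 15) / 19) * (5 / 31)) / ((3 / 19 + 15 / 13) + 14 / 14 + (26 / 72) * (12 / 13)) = 117 / 4340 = 0.03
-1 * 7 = -7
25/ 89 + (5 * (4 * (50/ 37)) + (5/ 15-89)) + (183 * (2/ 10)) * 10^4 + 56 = 3615661061/ 9879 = 365994.64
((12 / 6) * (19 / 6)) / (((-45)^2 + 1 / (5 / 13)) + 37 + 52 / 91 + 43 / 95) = 2527 / 824184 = 0.00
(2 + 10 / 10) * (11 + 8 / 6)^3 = 50653 / 9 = 5628.11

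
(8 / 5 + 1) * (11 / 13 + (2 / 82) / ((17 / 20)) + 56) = 515343 / 3485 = 147.87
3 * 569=1707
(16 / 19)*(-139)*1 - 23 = -2661 / 19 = -140.05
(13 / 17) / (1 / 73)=949 / 17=55.82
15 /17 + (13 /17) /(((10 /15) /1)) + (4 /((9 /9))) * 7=1021 /34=30.03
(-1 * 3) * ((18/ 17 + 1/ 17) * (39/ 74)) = -2223/ 1258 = -1.77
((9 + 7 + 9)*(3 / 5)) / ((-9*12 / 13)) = -65 / 36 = -1.81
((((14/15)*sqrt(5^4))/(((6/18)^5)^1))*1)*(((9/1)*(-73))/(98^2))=-266085/686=-387.88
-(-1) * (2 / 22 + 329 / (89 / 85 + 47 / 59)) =178.54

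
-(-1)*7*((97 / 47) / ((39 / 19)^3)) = 4657261 / 2787993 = 1.67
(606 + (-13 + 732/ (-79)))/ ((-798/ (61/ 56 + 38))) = -100945735/ 3530352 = -28.59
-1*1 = -1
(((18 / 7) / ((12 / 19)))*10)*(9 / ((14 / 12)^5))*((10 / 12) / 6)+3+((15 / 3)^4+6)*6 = 448542261 / 117649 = 3812.55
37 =37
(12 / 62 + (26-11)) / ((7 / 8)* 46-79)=-1884 / 4805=-0.39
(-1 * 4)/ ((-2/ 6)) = 12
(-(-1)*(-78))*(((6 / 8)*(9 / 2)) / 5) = -1053 / 20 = -52.65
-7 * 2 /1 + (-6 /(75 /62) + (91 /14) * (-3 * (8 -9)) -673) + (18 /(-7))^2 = -1631327 /2450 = -665.85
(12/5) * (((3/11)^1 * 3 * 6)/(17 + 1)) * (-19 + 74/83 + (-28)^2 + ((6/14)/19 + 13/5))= 503.03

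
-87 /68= -1.28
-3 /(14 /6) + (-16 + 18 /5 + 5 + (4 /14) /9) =-2726 /315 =-8.65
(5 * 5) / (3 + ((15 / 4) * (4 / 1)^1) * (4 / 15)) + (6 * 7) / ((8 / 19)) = 103.32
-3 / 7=-0.43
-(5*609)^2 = -9272025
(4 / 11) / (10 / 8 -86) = -16 / 3729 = -0.00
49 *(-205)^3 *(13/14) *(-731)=573086730125/2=286543365062.50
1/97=0.01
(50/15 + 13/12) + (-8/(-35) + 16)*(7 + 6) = 90463/420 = 215.39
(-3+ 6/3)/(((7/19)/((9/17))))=-171/119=-1.44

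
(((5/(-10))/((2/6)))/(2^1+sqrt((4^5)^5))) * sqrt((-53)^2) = -159/67108868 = -0.00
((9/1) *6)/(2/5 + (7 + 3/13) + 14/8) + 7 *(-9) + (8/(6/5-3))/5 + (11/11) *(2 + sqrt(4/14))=-136907/2439 + sqrt(14)/7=-55.60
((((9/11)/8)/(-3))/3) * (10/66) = -5/2904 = -0.00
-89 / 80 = -1.11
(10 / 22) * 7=35 / 11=3.18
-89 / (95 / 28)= -2492 / 95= -26.23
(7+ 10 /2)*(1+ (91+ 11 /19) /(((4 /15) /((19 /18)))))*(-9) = -39258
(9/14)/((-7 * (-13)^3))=9/215306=0.00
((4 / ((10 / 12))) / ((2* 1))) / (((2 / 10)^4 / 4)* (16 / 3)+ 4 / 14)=15750 / 1889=8.34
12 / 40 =3 / 10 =0.30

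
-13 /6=-2.17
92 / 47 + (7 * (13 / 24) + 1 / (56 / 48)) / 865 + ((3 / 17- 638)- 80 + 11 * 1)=-81841856141 / 116110680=-704.86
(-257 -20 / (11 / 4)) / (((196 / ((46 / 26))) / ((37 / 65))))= -2473857 / 1821820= -1.36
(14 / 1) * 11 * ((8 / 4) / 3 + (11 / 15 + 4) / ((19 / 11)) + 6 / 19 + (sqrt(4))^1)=881.31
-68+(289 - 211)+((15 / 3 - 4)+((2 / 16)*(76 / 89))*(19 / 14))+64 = 187261 / 2492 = 75.14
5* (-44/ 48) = -55/ 12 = -4.58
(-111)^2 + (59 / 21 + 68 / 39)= 3364876 / 273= 12325.55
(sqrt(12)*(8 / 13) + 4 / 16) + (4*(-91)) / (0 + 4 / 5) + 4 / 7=-12717 / 28 + 16*sqrt(3) / 13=-452.05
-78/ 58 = -39/ 29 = -1.34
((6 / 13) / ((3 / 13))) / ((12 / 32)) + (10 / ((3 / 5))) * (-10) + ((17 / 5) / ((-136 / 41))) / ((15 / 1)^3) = -21780041 / 135000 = -161.33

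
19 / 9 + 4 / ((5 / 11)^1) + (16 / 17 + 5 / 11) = 103562 / 8415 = 12.31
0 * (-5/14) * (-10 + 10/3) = 0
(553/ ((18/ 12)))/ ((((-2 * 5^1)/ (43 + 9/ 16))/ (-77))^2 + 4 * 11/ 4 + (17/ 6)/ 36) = 33.28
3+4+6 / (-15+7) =25 / 4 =6.25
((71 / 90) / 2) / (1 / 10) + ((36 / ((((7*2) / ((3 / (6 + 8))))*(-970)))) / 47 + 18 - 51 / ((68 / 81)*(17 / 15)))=-21641011387 / 683576460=-31.66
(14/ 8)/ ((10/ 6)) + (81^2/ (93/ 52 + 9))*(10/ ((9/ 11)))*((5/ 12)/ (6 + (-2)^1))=263607/ 340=775.31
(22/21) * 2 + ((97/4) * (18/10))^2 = 1907.42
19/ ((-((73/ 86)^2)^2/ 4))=-4157262016/ 28398241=-146.39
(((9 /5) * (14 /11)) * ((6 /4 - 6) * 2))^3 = -1458274104 /166375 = -8764.98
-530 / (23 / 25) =-13250 / 23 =-576.09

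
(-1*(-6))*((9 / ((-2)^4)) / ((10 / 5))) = 27 / 16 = 1.69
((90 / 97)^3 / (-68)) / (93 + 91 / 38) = -55404 / 449947789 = -0.00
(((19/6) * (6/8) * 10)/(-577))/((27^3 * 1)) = -95/45428364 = -0.00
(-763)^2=582169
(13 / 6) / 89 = 13 / 534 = 0.02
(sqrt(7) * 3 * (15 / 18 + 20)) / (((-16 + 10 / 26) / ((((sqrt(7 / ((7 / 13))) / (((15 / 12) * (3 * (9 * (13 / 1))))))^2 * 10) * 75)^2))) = -1600000 * sqrt(7) / 155830311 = -0.03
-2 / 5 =-0.40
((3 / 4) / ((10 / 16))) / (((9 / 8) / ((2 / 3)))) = 32 / 45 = 0.71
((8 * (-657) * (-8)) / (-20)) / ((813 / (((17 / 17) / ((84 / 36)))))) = -1.11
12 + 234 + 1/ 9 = 2215/ 9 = 246.11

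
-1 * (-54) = 54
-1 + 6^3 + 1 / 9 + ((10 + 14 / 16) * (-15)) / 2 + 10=20671 / 144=143.55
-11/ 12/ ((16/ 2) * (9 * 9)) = -11/ 7776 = -0.00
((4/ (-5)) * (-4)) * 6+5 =121/ 5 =24.20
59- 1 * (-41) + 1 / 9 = 901 / 9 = 100.11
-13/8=-1.62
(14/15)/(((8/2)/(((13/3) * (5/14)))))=0.36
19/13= 1.46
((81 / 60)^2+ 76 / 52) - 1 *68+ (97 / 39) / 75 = -605431 / 9360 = -64.68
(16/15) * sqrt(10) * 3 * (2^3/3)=128 * sqrt(10)/15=26.98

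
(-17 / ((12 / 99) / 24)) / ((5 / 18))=-60588 / 5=-12117.60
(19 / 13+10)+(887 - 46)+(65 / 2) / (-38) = 841387 / 988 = 851.61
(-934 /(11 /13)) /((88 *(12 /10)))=-30355 /2904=-10.45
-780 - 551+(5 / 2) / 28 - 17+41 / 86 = -1347.43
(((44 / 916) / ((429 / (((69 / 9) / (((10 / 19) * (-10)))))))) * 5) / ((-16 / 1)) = 437 / 8573760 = 0.00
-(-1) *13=13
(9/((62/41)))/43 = 369/2666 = 0.14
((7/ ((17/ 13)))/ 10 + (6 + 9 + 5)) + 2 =3831/ 170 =22.54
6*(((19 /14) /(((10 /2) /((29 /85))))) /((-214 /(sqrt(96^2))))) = -79344 /318325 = -0.25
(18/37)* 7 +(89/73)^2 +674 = 133859133/197173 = 678.89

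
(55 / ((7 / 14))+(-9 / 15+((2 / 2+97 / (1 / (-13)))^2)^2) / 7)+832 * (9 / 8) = 12602368836607 / 35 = 360067681045.91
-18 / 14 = -9 / 7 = -1.29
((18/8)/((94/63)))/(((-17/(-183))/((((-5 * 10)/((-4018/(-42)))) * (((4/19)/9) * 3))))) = -370575/622421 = -0.60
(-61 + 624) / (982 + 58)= 563 / 1040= 0.54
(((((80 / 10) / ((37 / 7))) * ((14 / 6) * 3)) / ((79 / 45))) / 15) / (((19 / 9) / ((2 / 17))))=21168 / 944129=0.02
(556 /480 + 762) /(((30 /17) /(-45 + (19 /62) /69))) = -299678265913 /15400800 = -19458.62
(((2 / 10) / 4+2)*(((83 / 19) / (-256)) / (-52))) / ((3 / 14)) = 23821 / 7587840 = 0.00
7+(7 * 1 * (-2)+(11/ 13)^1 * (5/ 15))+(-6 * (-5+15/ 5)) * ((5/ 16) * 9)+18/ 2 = 5621/ 156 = 36.03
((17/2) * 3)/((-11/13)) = -663/22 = -30.14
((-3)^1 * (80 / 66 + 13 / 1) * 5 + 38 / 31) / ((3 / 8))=-578216 / 1023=-565.22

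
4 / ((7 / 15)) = 60 / 7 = 8.57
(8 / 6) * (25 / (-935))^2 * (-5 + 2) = -100 / 34969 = -0.00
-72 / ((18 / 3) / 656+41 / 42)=-495936 / 6787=-73.07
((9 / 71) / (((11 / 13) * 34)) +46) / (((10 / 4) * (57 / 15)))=1221601 / 252263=4.84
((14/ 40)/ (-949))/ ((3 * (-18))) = 7/ 1024920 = 0.00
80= 80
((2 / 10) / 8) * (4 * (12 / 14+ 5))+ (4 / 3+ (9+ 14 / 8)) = 5321 / 420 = 12.67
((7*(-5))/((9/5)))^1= -175/9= -19.44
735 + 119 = 854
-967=-967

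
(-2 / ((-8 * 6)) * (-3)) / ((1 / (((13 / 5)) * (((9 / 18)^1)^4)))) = -13 / 640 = -0.02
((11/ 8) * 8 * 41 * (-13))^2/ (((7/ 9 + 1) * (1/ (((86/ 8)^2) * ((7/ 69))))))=1334737905501/ 5888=226687823.62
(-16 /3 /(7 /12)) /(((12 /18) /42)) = -576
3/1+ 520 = 523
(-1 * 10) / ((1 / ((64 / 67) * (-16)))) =10240 / 67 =152.84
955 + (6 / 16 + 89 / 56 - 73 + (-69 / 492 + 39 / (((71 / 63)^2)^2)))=13244372731461 / 14586304894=908.00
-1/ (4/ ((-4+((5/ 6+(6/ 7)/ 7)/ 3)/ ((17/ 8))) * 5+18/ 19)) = 1303567/ 284886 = 4.58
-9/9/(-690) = 1/690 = 0.00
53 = 53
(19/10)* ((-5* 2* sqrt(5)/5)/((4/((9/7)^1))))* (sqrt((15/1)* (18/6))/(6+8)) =-513/392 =-1.31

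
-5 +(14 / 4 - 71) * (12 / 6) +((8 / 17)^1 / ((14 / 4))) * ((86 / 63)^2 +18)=-64862132 / 472311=-137.33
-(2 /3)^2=-4 /9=-0.44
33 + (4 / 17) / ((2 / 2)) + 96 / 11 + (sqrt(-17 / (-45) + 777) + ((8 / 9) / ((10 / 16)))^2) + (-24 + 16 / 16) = 7946602 / 378675 + sqrt(174910) / 15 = 48.87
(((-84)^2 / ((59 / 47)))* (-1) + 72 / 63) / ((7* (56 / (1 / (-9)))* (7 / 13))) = 2.96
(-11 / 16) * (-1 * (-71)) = -781 / 16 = -48.81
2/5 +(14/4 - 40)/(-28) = 477/280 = 1.70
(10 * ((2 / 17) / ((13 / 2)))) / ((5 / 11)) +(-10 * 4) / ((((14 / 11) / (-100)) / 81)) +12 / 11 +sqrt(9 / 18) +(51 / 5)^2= sqrt(2) / 2 +108345944717 / 425425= 254677.66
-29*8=-232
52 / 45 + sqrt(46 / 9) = 52 / 45 + sqrt(46) / 3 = 3.42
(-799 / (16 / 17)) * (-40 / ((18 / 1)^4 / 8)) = 67915 / 26244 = 2.59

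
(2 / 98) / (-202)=-1 / 9898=-0.00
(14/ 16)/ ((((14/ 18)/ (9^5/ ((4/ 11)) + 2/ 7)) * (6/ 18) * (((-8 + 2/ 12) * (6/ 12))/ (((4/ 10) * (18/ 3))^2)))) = -6629206698/ 8225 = -805982.58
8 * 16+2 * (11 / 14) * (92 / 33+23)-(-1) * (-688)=-10909 / 21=-519.48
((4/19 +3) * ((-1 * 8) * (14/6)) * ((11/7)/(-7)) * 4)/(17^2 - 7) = 10736/56259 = 0.19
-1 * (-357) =357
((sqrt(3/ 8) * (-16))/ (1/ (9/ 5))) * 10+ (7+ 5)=12 - 72 * sqrt(6)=-164.36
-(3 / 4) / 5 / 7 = -3 / 140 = -0.02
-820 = -820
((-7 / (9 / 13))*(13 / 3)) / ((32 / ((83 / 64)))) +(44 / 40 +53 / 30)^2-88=-112745669 / 1382400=-81.56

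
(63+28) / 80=91 / 80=1.14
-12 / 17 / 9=-4 / 51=-0.08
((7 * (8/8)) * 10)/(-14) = -5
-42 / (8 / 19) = -399 / 4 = -99.75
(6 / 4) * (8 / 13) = 12 / 13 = 0.92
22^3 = 10648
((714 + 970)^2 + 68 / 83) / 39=235376116 / 3237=72714.28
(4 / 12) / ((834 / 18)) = 1 / 139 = 0.01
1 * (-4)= -4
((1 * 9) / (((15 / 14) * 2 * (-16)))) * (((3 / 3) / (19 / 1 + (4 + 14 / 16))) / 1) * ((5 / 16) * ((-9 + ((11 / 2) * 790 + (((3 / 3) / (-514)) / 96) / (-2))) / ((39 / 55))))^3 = -2281324076325778441085690313915625 / 29736436308929230701330432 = -76718139.75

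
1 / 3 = 0.33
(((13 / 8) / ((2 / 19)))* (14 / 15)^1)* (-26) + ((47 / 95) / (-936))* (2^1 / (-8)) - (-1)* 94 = -99809689 / 355680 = -280.62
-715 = -715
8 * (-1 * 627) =-5016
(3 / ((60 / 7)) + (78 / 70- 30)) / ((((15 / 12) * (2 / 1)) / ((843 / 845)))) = -673557 / 59150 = -11.39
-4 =-4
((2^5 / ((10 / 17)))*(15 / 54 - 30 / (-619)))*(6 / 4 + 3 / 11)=642668 / 20427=31.46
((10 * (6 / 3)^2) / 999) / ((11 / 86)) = 3440 / 10989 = 0.31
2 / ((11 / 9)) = 18 / 11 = 1.64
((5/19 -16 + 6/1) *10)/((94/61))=-56425/893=-63.19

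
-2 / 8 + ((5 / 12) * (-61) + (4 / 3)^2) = -215 / 9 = -23.89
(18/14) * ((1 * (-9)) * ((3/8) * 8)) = -243/7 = -34.71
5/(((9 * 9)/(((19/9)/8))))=95/5832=0.02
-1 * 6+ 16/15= -74/15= -4.93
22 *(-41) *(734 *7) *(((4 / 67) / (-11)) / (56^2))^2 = -15047 / 1083967808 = -0.00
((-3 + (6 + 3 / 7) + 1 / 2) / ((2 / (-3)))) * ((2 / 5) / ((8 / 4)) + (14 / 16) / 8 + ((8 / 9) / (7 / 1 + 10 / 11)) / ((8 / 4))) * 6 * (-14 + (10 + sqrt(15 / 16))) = 1007567 / 19488 - 1007567 * sqrt(15) / 311808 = 39.19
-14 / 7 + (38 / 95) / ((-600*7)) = -21001 / 10500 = -2.00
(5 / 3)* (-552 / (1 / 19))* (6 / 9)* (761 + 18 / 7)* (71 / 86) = -6633572600 / 903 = -7346149.06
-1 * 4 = -4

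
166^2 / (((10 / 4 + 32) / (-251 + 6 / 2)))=-13667776 / 69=-198083.71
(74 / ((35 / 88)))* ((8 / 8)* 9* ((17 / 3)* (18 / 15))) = 11386.70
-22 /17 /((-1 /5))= 110 /17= 6.47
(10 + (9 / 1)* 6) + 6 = 70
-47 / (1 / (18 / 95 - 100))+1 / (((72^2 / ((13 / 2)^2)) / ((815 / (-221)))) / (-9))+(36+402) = 5129.37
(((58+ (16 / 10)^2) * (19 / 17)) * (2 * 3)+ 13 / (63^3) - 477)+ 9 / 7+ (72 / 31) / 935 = -69.60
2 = 2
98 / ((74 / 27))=1323 / 37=35.76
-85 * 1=-85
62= 62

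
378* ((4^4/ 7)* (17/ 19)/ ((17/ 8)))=110592/ 19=5820.63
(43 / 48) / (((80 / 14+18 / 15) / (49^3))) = 15242.92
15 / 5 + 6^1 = 9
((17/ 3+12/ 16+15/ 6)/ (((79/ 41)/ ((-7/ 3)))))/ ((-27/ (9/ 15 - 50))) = -7585123/ 383940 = -19.76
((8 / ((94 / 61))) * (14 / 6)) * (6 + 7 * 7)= 93940 / 141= 666.24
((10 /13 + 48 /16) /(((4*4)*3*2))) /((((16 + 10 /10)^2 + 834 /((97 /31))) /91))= 33271 /5173152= 0.01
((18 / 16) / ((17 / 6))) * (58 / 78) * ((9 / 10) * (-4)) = -2349 / 2210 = -1.06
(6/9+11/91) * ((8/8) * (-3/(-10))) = 43/182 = 0.24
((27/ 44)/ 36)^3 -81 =-441593829/ 5451776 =-81.00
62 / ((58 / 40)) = 1240 / 29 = 42.76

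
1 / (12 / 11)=11 / 12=0.92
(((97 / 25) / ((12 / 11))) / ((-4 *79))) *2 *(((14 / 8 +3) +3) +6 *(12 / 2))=-7469 / 7584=-0.98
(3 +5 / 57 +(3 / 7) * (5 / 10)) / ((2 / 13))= 34255 / 1596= 21.46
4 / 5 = 0.80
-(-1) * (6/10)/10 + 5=253/50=5.06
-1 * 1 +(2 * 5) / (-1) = -11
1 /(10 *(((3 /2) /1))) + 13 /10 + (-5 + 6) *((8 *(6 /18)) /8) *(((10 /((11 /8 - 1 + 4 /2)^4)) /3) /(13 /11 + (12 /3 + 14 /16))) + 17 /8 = 87456773101 /25005993480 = 3.50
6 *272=1632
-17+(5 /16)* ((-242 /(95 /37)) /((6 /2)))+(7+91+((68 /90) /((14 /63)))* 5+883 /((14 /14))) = 442859 /456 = 971.18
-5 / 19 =-0.26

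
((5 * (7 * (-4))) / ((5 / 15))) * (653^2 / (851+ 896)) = -179091780 / 1747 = -102513.90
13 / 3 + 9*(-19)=-500 / 3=-166.67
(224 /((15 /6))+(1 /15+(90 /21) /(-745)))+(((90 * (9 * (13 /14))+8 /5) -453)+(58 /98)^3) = 102709430084 /262945515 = 390.61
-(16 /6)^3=-512 /27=-18.96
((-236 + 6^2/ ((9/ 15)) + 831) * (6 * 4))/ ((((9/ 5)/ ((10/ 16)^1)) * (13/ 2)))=32750/ 39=839.74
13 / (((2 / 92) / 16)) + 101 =9669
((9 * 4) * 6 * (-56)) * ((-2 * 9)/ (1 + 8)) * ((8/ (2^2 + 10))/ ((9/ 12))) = 18432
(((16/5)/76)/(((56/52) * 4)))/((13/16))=8/665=0.01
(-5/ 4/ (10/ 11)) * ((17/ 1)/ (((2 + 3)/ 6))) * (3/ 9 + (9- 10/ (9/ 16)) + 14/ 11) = 1207/ 6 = 201.17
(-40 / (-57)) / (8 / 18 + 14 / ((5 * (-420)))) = 6000 / 3743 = 1.60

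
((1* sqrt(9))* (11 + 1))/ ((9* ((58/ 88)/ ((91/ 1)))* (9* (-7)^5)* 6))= -1144/ 1879983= -0.00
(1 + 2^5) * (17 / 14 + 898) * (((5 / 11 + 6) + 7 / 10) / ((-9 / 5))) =-9907543 / 84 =-117946.94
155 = 155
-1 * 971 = -971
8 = 8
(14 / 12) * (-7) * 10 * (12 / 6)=-490 / 3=-163.33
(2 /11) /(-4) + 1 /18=1 /99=0.01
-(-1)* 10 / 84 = 5 / 42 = 0.12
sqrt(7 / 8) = sqrt(14) / 4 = 0.94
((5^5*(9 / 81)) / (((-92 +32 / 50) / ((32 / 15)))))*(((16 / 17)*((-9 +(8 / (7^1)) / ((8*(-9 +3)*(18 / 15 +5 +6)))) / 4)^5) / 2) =101952767934237702367859375 / 462875723071950585696768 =220.26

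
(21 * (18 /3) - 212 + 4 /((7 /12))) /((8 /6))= -831 /14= -59.36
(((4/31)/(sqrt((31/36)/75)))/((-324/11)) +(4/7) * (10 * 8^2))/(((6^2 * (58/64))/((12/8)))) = 10240/609 -440 * sqrt(93)/2257389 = 16.81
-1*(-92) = 92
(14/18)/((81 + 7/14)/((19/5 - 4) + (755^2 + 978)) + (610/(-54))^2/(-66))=-106840333908/265568070895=-0.40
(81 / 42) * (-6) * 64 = -5184 / 7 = -740.57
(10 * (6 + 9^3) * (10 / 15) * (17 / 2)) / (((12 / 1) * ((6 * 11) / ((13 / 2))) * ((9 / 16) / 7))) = 3790150 / 891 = 4253.82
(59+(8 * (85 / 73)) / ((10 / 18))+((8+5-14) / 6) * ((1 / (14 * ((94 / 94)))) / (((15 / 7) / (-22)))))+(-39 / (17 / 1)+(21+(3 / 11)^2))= 1279411471 / 13514490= 94.67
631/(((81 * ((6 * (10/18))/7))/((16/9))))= 29.08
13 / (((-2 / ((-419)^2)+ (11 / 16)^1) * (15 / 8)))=292133504 / 28967085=10.09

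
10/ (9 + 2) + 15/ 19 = 355/ 209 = 1.70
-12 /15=-4 /5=-0.80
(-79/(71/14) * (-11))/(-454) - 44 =-715231/16117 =-44.38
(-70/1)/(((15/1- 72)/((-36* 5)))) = -4200/19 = -221.05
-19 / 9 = -2.11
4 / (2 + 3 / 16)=64 / 35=1.83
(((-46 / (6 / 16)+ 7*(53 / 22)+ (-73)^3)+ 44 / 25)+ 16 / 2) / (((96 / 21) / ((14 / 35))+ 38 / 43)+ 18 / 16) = -773011971284 / 26694525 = -28957.70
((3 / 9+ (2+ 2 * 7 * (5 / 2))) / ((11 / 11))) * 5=560 / 3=186.67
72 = 72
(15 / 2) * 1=15 / 2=7.50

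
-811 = -811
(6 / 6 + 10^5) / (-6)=-100001 / 6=-16666.83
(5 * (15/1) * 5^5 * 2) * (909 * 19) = 8095781250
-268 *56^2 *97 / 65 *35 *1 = -570664192 / 13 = -43897245.54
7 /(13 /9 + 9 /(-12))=252 /25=10.08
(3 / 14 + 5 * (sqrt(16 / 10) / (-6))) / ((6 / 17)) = 17 / 28- 17 * sqrt(10) / 18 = -2.38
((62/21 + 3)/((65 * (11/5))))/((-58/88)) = -0.06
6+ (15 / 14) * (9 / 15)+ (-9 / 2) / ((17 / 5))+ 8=13.32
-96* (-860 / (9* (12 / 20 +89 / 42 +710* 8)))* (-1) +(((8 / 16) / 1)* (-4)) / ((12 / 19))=-34232449 / 7160226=-4.78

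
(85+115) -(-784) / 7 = 312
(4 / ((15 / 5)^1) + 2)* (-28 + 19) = -30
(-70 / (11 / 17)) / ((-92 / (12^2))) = 42840 / 253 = 169.33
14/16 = 7/8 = 0.88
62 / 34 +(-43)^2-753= 18663 / 17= 1097.82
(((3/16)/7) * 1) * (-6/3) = -3/56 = -0.05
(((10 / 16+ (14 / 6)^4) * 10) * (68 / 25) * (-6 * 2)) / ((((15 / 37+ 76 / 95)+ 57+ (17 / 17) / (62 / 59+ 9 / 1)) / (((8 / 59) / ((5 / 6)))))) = -468197770304 / 16982280045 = -27.57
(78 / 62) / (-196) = -39 / 6076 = -0.01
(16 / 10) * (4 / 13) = 32 / 65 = 0.49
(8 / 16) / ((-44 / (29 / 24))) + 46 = 97123 / 2112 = 45.99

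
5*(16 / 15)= 16 / 3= 5.33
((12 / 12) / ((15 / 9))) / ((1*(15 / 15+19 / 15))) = 9 / 34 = 0.26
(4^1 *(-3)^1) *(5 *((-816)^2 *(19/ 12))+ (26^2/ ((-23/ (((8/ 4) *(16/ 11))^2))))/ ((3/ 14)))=-176003574016/ 2783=-63242390.95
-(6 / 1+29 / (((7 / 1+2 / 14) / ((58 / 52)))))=-13687 / 1300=-10.53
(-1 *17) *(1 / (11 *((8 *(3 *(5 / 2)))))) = -17 / 660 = -0.03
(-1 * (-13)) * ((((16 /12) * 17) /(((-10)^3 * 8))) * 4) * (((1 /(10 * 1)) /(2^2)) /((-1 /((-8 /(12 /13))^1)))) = -2873 /90000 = -0.03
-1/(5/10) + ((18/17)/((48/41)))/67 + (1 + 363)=3298667/9112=362.01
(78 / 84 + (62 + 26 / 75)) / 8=66439 / 8400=7.91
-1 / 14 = -0.07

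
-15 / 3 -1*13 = -18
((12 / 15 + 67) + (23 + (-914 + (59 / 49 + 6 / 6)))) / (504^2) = -8381 / 2593080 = -0.00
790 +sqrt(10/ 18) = sqrt(5)/ 3 +790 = 790.75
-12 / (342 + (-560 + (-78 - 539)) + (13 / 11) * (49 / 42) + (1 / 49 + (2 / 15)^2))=2910600 / 202185563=0.01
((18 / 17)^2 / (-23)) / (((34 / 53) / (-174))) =1493964 / 112999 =13.22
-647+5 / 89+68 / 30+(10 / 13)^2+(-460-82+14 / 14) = -267373051 / 225615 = -1185.09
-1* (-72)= 72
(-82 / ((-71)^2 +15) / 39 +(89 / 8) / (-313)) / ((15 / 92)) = -25522387 / 115722360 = -0.22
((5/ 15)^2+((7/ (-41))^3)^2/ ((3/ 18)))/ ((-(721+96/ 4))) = -4756457287/ 31849448935905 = -0.00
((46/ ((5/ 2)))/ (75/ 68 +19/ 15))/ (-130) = -9384/ 157105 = -0.06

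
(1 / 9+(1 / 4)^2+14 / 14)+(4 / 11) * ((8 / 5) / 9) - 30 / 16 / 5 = 2279 / 2640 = 0.86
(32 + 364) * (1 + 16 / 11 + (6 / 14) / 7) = 48816 / 49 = 996.24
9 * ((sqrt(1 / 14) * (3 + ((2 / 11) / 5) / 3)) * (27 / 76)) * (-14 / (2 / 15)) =-120771 * sqrt(14) / 1672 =-270.27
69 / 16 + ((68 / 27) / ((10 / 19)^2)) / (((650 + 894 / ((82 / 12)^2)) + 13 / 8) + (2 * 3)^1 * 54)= 624385792291 / 144478911600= 4.32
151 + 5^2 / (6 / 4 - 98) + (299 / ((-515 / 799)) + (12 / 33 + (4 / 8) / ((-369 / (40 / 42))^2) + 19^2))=48.22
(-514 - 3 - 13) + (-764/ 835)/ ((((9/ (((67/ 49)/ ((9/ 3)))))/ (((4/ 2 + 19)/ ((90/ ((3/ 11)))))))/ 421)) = -4611082324/ 8679825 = -531.24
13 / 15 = 0.87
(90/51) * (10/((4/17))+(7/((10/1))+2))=1356/17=79.76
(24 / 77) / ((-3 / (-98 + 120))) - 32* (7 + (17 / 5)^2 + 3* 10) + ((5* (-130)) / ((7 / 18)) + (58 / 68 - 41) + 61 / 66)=-3266.86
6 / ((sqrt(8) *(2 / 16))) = 12 *sqrt(2) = 16.97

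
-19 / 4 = -4.75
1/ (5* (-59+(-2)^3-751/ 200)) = -40/ 14151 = -0.00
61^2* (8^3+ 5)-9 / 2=3847505 / 2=1923752.50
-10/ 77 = -0.13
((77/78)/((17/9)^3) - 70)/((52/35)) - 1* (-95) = 318722505/6642376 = 47.98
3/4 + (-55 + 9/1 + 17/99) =-17851/396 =-45.08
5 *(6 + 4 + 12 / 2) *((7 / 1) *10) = 5600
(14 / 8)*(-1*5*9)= -315 / 4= -78.75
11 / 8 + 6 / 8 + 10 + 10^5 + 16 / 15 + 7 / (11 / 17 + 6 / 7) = 2148383317 / 21480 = 100017.85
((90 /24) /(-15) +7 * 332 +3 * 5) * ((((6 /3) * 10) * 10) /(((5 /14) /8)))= 10477600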